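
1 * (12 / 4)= 3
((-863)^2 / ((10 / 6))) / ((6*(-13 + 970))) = 744769 / 9570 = 77.82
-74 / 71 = -1.04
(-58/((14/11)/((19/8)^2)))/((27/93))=-3569929/4032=-885.40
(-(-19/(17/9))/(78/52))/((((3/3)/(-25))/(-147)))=418950/17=24644.12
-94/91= -1.03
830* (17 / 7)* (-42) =-84660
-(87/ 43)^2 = -7569/ 1849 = -4.09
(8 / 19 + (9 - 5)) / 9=28 / 57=0.49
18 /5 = 3.60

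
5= 5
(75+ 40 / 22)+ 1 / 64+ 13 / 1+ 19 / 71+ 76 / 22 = 93.56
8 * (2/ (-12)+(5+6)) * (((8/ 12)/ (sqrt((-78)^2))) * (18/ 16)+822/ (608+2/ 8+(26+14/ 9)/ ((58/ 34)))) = 449506745/ 3911262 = 114.93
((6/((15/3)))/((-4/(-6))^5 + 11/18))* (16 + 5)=61236/1805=33.93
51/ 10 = 5.10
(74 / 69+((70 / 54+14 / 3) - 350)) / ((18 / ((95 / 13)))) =-139.24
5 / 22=0.23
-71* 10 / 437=-710 / 437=-1.62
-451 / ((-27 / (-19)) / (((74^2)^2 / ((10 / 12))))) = -513909939488 / 45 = -11420220877.51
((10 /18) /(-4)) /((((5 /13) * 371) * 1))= -13 /13356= -0.00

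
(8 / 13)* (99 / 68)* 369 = 73062 / 221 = 330.60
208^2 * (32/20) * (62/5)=21458944/25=858357.76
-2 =-2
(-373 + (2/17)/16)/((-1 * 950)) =50727/129200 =0.39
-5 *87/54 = -8.06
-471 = -471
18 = 18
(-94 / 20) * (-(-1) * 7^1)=-329 / 10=-32.90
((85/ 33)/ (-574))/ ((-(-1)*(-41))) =85/ 776622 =0.00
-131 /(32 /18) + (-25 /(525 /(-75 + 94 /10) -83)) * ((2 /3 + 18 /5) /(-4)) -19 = -133218041 /1432752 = -92.98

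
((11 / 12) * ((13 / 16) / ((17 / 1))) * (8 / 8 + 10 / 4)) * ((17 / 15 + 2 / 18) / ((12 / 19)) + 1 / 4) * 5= 1200199 / 705024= 1.70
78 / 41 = 1.90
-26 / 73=-0.36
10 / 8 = 5 / 4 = 1.25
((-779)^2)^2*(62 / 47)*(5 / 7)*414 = 47261974947723540 / 329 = 143653419293992.52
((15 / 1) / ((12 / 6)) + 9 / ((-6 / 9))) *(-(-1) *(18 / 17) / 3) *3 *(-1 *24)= 152.47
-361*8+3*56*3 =-2384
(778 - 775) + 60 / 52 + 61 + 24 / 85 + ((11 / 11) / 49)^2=173610212 / 2653105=65.44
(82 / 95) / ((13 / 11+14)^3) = 109142 / 442458985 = 0.00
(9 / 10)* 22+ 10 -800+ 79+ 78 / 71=-244986 / 355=-690.10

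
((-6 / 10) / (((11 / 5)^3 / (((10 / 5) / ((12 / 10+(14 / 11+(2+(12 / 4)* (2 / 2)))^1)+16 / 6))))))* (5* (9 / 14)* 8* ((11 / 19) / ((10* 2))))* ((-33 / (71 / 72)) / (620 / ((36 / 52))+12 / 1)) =4920750 / 16129899919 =0.00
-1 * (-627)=627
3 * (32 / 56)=12 / 7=1.71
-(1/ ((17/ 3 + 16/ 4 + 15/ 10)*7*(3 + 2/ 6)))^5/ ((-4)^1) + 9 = 2552799675751821549/ 283644408416862500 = 9.00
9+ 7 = 16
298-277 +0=21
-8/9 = -0.89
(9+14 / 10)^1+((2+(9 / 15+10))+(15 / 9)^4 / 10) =3851 / 162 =23.77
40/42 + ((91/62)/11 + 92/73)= 2452847/1045506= 2.35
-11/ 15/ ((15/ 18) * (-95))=22/ 2375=0.01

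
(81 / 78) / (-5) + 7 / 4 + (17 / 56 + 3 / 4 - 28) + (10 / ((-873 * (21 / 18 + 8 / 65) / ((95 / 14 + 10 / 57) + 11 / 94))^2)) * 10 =-99518404479330204489833 / 3918021356764617003720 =-25.40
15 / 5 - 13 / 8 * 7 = -67 / 8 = -8.38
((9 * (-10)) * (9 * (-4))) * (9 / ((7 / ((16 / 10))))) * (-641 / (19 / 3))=-89719488 / 133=-674582.62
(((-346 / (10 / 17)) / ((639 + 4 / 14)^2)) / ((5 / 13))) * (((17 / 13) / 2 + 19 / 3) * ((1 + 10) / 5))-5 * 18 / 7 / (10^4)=-4946165723 / 84107625000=-0.06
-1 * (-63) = 63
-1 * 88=-88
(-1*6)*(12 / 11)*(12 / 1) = -864 / 11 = -78.55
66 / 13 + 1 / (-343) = 22625 / 4459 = 5.07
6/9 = 2/3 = 0.67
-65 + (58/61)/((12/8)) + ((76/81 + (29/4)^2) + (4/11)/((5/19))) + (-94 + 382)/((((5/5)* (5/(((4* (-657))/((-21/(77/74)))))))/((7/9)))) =936991714399/160878960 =5824.20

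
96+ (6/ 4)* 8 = 108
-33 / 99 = -1 / 3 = -0.33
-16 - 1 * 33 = -49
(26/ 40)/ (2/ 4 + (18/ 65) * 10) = 169/ 850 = 0.20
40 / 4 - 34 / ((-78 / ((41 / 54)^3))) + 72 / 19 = 1631228635 / 116680824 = 13.98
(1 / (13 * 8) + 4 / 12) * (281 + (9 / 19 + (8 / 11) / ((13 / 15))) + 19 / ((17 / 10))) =725244823 / 7205484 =100.65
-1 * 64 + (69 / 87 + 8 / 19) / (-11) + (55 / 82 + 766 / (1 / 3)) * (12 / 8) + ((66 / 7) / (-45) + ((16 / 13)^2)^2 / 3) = 10088789926713977 / 2980923565620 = 3384.45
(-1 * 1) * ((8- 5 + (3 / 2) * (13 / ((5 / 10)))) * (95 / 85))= -46.94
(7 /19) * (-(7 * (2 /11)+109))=-8491 /209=-40.63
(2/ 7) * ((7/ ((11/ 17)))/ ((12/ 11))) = 17/ 6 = 2.83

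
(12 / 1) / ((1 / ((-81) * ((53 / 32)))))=-12879 / 8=-1609.88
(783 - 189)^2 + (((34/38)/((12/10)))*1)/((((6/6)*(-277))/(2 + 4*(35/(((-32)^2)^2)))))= 2920770447078497/8277983232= 352835.99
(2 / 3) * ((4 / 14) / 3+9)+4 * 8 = 2398 / 63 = 38.06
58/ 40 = 29/ 20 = 1.45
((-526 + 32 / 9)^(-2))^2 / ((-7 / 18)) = -59049 / 1710797250086456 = -0.00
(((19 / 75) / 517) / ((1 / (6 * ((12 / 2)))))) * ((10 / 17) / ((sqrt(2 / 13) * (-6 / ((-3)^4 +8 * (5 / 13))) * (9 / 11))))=-41534 * sqrt(26) / 467415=-0.45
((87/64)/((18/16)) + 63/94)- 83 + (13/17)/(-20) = -7781591/95880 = -81.16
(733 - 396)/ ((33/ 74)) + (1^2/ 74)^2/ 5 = 682802473/ 903540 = 755.70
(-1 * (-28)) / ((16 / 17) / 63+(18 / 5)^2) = 187425 / 86851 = 2.16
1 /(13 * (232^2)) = 1 /699712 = 0.00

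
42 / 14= 3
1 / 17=0.06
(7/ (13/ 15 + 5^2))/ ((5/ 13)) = 273/ 388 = 0.70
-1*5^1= -5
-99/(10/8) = -396/5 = -79.20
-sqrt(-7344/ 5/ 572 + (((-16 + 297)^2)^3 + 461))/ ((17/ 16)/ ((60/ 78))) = -32 * sqrt(251680752068438331210)/ 31603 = -16063740.09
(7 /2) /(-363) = -7 /726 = -0.01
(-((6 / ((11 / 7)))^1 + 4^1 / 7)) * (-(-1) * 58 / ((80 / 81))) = -396981 / 1540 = -257.78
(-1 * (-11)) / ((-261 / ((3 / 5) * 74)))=-1.87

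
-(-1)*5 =5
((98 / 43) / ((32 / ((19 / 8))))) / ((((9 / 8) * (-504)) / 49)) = -6517 / 445824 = -0.01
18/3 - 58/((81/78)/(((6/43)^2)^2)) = 20440422/3418801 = 5.98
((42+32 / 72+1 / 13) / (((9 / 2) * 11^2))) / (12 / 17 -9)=-169150 / 17965233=-0.01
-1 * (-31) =31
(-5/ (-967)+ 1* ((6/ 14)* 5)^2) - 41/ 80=15482897/ 3790640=4.08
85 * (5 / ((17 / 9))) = 225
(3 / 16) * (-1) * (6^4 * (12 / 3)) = -972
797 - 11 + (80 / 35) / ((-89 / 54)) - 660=77634 / 623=124.61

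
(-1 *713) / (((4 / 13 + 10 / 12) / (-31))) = 1724034 / 89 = 19371.17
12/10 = 6/5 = 1.20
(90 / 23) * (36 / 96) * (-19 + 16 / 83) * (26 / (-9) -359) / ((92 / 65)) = 4957072575 / 702512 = 7056.21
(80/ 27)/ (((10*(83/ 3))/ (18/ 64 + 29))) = 937/ 2988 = 0.31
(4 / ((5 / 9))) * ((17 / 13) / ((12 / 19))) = 969 / 65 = 14.91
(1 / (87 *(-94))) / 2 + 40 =654239 / 16356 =40.00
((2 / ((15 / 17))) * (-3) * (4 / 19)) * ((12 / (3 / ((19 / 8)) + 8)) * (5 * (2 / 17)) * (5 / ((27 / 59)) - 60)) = 5300 / 99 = 53.54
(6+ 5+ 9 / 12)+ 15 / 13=671 / 52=12.90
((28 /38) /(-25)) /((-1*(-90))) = -7 /21375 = -0.00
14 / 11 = 1.27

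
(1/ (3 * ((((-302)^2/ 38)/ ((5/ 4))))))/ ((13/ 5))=475/ 7113912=0.00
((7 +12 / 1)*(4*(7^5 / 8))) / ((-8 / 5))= -1596665 / 16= -99791.56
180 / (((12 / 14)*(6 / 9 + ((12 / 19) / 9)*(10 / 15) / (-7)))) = 25137 / 79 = 318.19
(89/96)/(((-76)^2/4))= 89/138624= 0.00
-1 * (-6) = 6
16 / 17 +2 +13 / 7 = 571 / 119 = 4.80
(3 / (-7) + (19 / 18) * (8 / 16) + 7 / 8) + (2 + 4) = 3515 / 504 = 6.97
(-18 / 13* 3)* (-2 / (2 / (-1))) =-54 / 13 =-4.15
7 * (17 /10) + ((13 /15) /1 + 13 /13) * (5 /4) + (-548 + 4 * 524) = 1562.23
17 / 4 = 4.25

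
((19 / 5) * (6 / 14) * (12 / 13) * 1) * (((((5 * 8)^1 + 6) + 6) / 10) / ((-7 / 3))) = -4104 / 1225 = -3.35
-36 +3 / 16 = -573 / 16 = -35.81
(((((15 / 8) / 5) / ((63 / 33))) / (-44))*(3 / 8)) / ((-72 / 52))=13 / 10752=0.00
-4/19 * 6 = -24/19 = -1.26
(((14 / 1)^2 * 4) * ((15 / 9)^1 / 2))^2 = 426844.44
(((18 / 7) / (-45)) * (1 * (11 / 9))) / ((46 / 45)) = -11 / 161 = -0.07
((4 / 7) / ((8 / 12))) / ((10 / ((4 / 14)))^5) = 6 / 367653125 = 0.00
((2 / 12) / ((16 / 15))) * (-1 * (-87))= 435 / 32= 13.59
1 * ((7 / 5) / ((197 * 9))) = 7 / 8865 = 0.00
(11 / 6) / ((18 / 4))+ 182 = 4925 / 27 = 182.41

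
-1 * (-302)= 302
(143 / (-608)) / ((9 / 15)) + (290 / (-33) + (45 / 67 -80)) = -39660185 / 448096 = -88.51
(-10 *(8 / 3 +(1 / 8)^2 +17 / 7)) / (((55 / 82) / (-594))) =2534661 / 56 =45261.80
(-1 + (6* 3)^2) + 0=323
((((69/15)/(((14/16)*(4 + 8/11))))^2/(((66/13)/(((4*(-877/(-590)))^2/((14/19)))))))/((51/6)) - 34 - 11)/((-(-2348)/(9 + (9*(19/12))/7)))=-0.21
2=2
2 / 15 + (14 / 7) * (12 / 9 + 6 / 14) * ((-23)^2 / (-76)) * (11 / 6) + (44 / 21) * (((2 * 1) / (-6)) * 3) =-1123483 / 23940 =-46.93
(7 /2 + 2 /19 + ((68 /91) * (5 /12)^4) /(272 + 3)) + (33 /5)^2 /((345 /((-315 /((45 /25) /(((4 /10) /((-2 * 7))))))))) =4.24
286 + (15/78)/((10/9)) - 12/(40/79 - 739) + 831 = 1129751003/1011244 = 1117.19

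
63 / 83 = 0.76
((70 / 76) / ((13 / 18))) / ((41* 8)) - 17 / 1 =-1376957 / 81016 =-17.00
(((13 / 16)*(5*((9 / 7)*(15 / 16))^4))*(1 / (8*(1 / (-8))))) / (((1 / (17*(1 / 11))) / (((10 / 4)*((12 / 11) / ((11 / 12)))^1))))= -16516189828125 / 418870853632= -39.43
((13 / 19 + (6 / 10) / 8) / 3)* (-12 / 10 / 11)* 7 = -4039 / 20900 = -0.19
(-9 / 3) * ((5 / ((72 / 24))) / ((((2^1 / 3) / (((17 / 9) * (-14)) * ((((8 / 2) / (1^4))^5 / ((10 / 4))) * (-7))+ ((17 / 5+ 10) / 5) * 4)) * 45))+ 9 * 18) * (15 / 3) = -8859176 / 135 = -65623.53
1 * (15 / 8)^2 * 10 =1125 / 32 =35.16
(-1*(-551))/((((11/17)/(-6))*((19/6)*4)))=-4437/11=-403.36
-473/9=-52.56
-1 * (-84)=84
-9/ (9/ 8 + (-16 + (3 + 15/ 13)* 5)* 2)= -936/ 1109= -0.84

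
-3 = -3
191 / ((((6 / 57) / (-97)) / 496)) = -87299224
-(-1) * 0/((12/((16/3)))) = 0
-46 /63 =-0.73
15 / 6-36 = -67 / 2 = -33.50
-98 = -98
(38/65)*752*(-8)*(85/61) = -3886336/793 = -4900.80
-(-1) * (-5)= -5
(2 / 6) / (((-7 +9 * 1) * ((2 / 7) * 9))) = 7 / 108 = 0.06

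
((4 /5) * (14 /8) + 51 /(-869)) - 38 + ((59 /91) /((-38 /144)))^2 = -397756426482 /12989121145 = -30.62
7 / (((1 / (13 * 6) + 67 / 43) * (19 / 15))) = 352170 / 100111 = 3.52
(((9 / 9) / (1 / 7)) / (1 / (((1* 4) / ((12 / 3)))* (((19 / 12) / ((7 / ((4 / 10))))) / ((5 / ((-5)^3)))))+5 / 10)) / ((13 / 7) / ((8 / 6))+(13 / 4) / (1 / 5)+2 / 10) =93100 / 13739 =6.78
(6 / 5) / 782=3 / 1955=0.00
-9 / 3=-3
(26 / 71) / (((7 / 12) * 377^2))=0.00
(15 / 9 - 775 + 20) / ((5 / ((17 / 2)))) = -3842 / 3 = -1280.67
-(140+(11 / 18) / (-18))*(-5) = 226745 / 324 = 699.83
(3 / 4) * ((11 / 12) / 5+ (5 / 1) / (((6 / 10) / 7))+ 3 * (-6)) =30.39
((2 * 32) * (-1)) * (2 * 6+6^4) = -83712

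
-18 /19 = -0.95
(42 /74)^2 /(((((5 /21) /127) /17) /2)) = 5842.07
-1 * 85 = -85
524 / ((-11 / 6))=-3144 / 11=-285.82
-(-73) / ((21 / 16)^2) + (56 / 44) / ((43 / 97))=9438302 / 208593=45.25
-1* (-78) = 78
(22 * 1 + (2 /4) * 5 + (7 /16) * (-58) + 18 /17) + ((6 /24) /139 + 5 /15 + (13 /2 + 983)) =56145955 /56712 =990.02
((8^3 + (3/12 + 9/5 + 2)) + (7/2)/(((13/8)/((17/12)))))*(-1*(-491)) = 198805409/780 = 254878.73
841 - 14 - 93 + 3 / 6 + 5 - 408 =663 / 2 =331.50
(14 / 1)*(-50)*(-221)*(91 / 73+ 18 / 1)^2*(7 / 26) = 82218141250 / 5329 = 15428437.09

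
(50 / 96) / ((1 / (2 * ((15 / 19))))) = 125 / 152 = 0.82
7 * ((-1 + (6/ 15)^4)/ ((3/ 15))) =-4263/ 125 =-34.10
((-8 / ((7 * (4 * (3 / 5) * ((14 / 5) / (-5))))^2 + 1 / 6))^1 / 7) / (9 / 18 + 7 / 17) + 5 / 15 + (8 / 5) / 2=1.12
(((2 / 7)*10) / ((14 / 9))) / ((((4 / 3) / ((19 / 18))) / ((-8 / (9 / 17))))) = -3230 / 147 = -21.97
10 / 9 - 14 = -116 / 9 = -12.89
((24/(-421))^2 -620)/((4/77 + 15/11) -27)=4230720494/174582385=24.23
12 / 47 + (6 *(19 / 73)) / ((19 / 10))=3696 / 3431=1.08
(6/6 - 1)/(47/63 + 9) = 0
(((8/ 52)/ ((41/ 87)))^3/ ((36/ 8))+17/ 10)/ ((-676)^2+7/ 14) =2585837149/ 691951243522305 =0.00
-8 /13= -0.62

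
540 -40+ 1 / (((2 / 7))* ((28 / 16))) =502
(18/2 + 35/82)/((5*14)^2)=773/401800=0.00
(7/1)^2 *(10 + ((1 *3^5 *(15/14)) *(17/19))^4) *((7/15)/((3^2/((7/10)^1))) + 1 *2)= 8105700505383372268553/27586349280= 293830126745.33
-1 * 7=-7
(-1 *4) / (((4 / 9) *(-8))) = 1.12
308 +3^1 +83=394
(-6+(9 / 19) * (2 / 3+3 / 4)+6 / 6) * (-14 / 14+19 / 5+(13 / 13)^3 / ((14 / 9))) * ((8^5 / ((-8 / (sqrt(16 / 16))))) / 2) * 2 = 5799424 / 95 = 61046.57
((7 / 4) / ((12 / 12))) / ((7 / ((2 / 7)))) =1 / 14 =0.07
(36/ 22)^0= 1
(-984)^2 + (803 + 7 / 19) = 18412128 / 19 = 969059.37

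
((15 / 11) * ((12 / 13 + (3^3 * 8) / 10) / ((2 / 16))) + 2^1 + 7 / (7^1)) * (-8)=-284520 / 143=-1989.65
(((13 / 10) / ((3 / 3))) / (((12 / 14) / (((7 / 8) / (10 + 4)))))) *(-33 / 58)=-1001 / 18560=-0.05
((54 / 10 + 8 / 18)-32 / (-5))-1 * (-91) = 4646 / 45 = 103.24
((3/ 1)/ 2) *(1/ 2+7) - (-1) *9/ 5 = 261/ 20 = 13.05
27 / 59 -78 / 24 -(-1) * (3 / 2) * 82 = 28369 / 236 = 120.21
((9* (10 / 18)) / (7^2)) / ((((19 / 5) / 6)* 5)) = 30 / 931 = 0.03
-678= -678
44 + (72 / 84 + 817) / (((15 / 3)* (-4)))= 87 / 28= 3.11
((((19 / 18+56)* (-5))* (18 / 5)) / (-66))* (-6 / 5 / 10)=-1027 / 550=-1.87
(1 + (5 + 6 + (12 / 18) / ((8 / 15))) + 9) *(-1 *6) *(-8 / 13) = 1068 / 13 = 82.15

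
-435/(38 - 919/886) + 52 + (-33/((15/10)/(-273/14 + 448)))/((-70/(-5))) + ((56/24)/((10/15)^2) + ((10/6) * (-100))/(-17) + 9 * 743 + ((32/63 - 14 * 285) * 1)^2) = 140730695653285523/8838693108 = 15922115.85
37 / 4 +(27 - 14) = 89 / 4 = 22.25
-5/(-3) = 1.67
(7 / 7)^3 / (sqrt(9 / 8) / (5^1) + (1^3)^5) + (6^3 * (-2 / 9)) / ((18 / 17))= -25376 / 573 - 30 * sqrt(2) / 191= -44.51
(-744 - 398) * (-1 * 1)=1142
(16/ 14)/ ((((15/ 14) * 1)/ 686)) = 731.73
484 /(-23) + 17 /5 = -2029 /115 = -17.64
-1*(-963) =963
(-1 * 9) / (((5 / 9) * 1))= -81 / 5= -16.20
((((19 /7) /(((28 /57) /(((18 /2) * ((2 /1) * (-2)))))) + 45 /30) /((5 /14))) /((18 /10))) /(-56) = 6449 /1176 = 5.48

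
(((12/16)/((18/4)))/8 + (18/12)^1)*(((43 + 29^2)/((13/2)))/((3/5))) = 6205/18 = 344.72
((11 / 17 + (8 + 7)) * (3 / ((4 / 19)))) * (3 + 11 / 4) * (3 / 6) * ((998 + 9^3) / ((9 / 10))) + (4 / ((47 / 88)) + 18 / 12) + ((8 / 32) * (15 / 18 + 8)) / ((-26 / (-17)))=204432083383 / 166192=1230095.81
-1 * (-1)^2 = -1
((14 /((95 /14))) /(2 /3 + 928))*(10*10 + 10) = 0.24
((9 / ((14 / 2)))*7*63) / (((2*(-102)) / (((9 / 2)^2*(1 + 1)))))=-112.57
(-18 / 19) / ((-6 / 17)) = 51 / 19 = 2.68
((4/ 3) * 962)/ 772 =962/ 579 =1.66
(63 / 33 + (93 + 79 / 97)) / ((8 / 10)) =510685 / 4268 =119.65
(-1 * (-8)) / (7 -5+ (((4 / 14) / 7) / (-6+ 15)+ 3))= 3528 / 2207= 1.60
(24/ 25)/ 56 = 3/ 175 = 0.02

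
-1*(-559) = 559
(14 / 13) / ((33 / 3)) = 14 / 143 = 0.10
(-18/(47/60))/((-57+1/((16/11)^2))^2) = -70778880/9842262527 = -0.01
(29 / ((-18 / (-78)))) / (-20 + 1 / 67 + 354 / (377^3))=-1353443726947 / 215241365607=-6.29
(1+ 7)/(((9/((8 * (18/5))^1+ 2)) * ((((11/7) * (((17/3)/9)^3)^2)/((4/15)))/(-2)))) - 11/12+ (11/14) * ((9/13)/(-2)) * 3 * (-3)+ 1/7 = -24293230378367/164738908425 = -147.47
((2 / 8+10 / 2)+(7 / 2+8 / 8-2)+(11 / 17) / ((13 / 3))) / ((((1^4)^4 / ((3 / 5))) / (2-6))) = -20949 / 1105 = -18.96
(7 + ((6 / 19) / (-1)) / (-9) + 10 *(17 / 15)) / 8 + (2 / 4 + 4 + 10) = 16.80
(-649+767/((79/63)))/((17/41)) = -120950/1343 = -90.06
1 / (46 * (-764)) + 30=1054319 / 35144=30.00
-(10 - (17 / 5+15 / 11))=-288 / 55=-5.24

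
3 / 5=0.60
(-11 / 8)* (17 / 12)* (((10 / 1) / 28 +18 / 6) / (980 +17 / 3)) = -8789 / 1324736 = -0.01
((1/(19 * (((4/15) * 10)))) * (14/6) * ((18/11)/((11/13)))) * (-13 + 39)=10647/4598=2.32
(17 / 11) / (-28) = -17 / 308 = -0.06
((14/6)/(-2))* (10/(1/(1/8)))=-35/24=-1.46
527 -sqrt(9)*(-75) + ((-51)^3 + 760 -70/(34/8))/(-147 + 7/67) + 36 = 282086041/167314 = 1685.97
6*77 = 462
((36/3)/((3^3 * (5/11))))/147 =44/6615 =0.01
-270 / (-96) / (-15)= -3 / 16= -0.19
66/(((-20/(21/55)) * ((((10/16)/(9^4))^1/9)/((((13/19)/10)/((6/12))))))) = -193444524/11875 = -16290.07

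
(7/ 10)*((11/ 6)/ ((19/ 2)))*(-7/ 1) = -539/ 570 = -0.95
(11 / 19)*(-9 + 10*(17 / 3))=1573 / 57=27.60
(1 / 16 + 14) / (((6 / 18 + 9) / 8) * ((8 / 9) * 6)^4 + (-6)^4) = 54675 / 8708864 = 0.01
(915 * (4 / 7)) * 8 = 29280 / 7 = 4182.86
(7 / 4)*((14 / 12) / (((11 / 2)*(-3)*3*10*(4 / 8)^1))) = -49 / 5940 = -0.01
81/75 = 27/25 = 1.08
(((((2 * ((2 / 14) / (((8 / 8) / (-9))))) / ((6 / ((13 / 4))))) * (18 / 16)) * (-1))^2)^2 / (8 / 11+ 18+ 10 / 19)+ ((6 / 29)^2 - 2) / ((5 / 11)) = -170091390359572099 / 42600632334417920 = -3.99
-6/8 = -3/4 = -0.75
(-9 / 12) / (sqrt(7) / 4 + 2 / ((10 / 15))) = -36 / 137 + 3 * sqrt(7) / 137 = -0.20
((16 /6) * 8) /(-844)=-16 /633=-0.03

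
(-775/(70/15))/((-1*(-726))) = -775/3388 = -0.23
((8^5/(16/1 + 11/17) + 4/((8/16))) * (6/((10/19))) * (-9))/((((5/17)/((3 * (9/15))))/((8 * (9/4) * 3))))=-474125048784/7075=-67014141.17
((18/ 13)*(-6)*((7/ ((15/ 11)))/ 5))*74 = -205128/ 325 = -631.16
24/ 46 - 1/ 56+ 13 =17393/ 1288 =13.50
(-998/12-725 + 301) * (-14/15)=21301/45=473.36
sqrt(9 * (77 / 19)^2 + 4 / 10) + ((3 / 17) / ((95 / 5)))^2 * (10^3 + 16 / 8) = 9018 / 104329 + 13 * sqrt(7915) / 95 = 12.26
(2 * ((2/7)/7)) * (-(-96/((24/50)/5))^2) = -4000000/49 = -81632.65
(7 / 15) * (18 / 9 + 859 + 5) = 6062 / 15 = 404.13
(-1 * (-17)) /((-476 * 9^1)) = -1 /252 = -0.00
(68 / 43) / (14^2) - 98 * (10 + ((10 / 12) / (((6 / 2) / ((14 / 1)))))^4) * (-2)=646811311957 / 13824027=46788.92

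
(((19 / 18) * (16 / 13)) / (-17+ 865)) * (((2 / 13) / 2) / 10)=19 / 1612260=0.00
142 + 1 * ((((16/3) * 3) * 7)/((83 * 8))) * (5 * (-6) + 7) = 138.12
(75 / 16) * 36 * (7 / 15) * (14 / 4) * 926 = 1020915 / 4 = 255228.75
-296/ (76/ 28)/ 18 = -1036/ 171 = -6.06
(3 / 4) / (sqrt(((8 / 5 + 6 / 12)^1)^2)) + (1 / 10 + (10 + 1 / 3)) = 1133 / 105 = 10.79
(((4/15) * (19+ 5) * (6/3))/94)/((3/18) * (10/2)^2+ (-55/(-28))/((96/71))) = 28672/1183225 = 0.02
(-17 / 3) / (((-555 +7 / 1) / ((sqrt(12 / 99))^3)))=34*sqrt(33) / 447579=0.00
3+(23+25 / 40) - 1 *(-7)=269 / 8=33.62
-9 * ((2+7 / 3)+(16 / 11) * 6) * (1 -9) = 10344 / 11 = 940.36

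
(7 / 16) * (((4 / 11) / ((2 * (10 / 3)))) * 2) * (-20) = -21 / 22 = -0.95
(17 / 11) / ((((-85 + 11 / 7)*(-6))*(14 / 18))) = 51 / 12848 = 0.00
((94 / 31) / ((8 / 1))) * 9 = 423 / 124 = 3.41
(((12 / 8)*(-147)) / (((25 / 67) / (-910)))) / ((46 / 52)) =69908202 / 115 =607897.41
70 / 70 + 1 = 2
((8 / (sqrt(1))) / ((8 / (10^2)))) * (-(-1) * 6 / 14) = 42.86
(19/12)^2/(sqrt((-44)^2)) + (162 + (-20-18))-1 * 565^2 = -2021823575/6336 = -319100.94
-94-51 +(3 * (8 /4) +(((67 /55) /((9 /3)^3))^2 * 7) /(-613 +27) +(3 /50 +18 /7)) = -136.37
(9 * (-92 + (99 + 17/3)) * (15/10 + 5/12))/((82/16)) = 1748/41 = 42.63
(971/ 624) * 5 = 4855/ 624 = 7.78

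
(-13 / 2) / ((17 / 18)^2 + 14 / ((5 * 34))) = -179010 / 26833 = -6.67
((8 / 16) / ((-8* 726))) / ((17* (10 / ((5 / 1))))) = -1 / 394944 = -0.00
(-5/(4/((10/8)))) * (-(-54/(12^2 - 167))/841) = 675/154744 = 0.00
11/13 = 0.85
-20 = -20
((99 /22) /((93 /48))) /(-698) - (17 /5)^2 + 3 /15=-3073496 /270475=-11.36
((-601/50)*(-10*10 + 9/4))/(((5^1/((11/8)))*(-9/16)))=-574.42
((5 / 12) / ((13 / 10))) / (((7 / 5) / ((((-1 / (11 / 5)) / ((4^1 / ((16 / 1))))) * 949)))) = -91250 / 231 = -395.02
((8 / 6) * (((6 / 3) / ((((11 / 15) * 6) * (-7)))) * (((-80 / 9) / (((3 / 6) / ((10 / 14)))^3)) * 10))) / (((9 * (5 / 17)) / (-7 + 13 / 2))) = -4.24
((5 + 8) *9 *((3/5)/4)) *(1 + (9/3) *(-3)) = -702/5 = -140.40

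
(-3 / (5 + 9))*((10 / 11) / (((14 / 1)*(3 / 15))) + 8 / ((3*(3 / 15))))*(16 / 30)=-2524 / 1617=-1.56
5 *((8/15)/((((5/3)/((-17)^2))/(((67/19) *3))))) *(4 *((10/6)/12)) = 2717.61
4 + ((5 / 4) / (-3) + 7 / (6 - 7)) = -41 / 12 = -3.42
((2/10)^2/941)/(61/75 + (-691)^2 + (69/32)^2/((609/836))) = 155904/1751255570352493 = 0.00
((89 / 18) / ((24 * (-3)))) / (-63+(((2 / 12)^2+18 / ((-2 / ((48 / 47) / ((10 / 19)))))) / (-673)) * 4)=14075795 / 12891798144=0.00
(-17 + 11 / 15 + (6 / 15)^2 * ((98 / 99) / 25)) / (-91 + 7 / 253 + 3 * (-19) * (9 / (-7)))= 161983388 / 176191875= 0.92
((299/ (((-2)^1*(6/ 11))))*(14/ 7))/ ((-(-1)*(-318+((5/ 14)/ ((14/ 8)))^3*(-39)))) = 386947561/ 224708292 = 1.72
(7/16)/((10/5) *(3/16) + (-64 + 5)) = -1/134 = -0.01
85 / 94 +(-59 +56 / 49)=-37475 / 658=-56.95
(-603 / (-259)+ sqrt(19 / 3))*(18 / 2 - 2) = 603 / 37+ 7*sqrt(57) / 3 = 33.91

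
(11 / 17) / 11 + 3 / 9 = 20 / 51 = 0.39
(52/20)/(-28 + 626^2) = 13/1959240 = 0.00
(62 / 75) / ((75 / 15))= 62 / 375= 0.17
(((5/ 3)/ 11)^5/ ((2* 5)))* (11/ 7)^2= 625/ 31696434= 0.00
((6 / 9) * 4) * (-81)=-216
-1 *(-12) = 12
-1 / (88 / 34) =-17 / 44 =-0.39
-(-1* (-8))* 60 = -480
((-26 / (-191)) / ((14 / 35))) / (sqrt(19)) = 65* sqrt(19) / 3629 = 0.08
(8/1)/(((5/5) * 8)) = 1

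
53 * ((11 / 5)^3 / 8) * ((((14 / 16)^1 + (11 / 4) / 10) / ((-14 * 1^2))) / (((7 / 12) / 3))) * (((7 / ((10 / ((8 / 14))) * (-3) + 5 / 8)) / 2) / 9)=1622489 / 7262500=0.22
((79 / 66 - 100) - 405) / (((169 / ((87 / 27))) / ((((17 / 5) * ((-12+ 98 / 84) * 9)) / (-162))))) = -16392743 / 833976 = -19.66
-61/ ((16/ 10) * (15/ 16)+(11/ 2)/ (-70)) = -8540/ 199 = -42.91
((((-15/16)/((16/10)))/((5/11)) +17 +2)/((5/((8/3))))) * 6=2267/40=56.68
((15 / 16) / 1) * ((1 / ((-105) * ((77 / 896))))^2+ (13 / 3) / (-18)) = -1828621 / 8537760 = -0.21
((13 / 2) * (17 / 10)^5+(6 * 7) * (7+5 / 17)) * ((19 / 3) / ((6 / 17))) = 25752379543 / 3600000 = 7153.44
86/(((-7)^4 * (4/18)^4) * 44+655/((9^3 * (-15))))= 0.33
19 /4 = 4.75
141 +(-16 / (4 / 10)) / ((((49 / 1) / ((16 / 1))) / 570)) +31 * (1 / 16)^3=-1465920017 / 200704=-7303.89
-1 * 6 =-6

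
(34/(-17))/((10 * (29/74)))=-74/145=-0.51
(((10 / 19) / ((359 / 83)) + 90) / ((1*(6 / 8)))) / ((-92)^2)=153680 / 10824927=0.01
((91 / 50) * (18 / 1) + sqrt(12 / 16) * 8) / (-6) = -273 / 50-2 * sqrt(3) / 3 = -6.61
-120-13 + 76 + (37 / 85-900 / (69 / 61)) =-1666084 / 1955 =-852.22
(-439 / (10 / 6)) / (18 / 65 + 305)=-17121 / 19843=-0.86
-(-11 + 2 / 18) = 98 / 9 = 10.89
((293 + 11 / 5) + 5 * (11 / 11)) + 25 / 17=25642 / 85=301.67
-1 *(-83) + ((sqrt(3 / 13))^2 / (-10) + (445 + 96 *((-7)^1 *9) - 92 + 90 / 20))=-364489 / 65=-5607.52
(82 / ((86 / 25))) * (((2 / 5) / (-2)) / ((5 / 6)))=-246 / 43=-5.72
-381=-381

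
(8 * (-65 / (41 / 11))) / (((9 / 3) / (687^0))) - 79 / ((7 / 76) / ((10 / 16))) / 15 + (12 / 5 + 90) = 29153 / 2870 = 10.16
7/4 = 1.75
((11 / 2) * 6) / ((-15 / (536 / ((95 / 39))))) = -229944 / 475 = -484.09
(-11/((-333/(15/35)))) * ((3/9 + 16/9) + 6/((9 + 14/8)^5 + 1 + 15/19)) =583789360561/19532814264369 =0.03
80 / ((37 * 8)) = 10 / 37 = 0.27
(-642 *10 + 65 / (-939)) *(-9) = 18085335 / 313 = 57780.62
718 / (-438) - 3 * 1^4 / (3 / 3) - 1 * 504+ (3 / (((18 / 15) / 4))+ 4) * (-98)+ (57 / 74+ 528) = -21908389 / 16206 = -1351.87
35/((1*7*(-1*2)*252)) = -5/504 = -0.01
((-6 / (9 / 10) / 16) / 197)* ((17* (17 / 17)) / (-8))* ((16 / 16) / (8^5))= 85 / 619708416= 0.00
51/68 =3/4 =0.75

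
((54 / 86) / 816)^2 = 81 / 136796416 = 0.00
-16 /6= -8 /3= -2.67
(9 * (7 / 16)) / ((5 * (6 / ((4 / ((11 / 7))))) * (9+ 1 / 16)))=294 / 7975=0.04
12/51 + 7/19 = 195/323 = 0.60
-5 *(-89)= 445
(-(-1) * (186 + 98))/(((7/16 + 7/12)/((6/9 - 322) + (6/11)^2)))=-75648512/847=-89313.47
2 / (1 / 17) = 34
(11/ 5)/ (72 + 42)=11/ 570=0.02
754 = 754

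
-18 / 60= -3 / 10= -0.30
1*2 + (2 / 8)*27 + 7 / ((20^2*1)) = 3507 / 400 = 8.77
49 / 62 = 0.79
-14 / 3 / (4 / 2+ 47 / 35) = -490 / 351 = -1.40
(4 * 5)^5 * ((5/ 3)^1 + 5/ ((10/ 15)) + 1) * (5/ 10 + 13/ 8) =207400000/ 3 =69133333.33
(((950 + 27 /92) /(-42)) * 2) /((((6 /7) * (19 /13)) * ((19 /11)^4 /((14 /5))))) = -116481702337 /10251049860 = -11.36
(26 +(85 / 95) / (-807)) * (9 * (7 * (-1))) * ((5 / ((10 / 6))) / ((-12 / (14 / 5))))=58600227 / 51110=1146.55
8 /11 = 0.73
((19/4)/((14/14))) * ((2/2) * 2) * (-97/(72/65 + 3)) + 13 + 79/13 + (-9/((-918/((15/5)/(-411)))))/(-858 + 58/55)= -205.26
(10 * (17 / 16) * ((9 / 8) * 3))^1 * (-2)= -2295 / 32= -71.72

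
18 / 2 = 9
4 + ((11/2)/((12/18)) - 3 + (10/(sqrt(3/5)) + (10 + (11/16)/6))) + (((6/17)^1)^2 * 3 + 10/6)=10 * sqrt(15)/3 + 197953/9248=34.31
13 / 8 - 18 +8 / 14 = -15.80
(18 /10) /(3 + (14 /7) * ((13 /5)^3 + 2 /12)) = 0.05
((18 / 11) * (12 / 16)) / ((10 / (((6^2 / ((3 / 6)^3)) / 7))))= 1944 / 385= 5.05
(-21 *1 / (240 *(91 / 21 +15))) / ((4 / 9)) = -189 / 18560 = -0.01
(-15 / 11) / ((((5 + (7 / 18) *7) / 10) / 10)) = -27000 / 1529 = -17.66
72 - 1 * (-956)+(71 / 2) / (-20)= 41049 / 40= 1026.22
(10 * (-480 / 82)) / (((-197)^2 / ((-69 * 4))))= 662400 / 1591169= 0.42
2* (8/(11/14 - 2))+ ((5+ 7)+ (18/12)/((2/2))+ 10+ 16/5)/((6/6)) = 2299/170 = 13.52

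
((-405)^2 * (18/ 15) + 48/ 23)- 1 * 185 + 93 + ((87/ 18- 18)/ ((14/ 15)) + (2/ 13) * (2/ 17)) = 27998830927/ 142324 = 196726.00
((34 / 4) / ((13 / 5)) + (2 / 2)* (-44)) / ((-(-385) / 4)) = -2118 / 5005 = -0.42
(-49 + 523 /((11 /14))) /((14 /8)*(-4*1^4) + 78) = 6783 /781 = 8.69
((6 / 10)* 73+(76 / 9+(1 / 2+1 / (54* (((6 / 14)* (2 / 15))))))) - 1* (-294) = 187417 / 540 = 347.07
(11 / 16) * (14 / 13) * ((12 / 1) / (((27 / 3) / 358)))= 13783 / 39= 353.41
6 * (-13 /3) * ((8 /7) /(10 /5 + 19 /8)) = -1664 /245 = -6.79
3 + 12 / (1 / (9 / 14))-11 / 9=598 / 63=9.49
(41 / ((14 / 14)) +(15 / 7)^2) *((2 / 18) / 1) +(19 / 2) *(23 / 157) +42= 6710101 / 138474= 48.46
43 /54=0.80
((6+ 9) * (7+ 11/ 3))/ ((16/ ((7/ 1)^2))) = 490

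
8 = 8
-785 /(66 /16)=-190.30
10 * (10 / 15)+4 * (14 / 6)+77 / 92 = 1549 / 92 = 16.84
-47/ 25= -1.88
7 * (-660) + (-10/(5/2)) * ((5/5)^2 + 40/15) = -4634.67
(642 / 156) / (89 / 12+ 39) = 642 / 7241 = 0.09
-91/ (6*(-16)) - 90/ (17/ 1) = -7093/ 1632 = -4.35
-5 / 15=-1 / 3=-0.33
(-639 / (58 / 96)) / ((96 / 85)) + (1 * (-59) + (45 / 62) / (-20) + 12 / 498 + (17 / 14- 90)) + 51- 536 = -6557248825 / 4178552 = -1569.26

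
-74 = -74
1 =1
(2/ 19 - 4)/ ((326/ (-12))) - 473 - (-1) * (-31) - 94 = -1851562/ 3097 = -597.86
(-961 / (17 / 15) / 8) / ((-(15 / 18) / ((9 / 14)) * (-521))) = -77841 / 495992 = -0.16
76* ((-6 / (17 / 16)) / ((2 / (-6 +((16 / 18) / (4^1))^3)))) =5309056 / 4131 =1285.17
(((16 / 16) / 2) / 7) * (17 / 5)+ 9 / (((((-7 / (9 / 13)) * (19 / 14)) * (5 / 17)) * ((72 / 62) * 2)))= -24803 / 34580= -0.72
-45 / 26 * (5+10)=-675 / 26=-25.96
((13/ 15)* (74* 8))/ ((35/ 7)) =7696/ 75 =102.61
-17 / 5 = -3.40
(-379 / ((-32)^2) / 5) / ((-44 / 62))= 11749 / 112640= 0.10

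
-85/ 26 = -3.27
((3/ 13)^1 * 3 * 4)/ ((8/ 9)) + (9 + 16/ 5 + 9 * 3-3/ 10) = 2731/ 65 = 42.02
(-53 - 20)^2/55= 5329/55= 96.89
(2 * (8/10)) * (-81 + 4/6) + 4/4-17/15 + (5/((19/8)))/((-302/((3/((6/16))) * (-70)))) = -1073834/8607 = -124.76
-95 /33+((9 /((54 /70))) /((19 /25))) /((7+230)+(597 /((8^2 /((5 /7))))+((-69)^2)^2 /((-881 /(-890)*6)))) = -2719051663769605 /944514002812347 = -2.88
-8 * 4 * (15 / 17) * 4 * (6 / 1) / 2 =-5760 / 17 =-338.82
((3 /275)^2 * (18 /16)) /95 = 81 /57475000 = 0.00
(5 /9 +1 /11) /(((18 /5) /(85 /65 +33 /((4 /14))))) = 242960 /11583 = 20.98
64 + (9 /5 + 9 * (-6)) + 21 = 164 /5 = 32.80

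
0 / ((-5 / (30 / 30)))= 0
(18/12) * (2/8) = 3/8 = 0.38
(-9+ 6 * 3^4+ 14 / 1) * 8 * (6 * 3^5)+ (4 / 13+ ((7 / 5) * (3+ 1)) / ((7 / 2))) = 372256684 / 65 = 5727025.91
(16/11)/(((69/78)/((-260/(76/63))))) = -1703520/4807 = -354.38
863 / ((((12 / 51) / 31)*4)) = 454801 / 16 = 28425.06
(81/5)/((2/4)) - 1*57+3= -108/5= -21.60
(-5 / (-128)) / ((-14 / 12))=-15 / 448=-0.03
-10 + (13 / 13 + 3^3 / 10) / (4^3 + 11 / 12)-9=-73783 / 3895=-18.94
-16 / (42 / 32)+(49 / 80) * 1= -19451 / 1680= -11.58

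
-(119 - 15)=-104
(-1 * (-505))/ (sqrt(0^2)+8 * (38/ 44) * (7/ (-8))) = -11110/ 133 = -83.53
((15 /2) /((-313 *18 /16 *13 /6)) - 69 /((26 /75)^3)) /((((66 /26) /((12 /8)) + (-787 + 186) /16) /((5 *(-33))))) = -1002241730050 /131554839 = -7618.43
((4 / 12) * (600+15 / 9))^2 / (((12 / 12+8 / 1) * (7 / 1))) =3258025 / 5103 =638.45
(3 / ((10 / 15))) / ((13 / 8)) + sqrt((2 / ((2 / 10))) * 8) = 36 / 13 + 4 * sqrt(5) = 11.71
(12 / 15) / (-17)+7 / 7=81 / 85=0.95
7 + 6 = 13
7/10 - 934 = -9333/10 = -933.30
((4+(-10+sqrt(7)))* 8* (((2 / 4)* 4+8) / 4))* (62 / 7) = -7440 / 7+1240* sqrt(7) / 7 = -594.18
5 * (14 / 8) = 35 / 4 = 8.75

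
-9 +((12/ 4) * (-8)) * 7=-177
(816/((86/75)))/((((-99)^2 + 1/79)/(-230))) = -13900050/832351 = -16.70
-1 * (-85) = 85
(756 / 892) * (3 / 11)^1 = 567 / 2453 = 0.23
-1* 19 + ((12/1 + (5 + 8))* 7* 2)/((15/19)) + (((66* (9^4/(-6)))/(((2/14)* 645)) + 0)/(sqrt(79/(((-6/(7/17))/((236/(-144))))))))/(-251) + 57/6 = 144342* sqrt(3327954)/251530865 + 2603/6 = 434.88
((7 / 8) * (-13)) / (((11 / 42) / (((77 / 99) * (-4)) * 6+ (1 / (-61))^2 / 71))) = 9424219441 / 11624404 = 810.73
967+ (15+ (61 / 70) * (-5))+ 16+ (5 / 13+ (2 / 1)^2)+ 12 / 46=4178835 / 4186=998.29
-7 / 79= -0.09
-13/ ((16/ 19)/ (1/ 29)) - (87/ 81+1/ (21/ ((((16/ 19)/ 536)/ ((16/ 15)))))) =-179341705/ 111637008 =-1.61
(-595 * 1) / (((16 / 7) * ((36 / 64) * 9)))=-4165 / 81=-51.42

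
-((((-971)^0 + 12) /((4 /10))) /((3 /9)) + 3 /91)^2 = -315098001 /33124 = -9512.68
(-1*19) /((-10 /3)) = 57 /10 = 5.70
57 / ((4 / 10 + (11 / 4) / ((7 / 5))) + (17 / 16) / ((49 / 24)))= 19.76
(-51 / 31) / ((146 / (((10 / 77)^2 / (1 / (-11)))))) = 2550 / 1219757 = 0.00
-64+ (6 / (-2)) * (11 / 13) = -865 / 13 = -66.54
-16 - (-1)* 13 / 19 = -291 / 19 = -15.32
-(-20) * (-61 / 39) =-1220 / 39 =-31.28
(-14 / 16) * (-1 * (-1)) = -0.88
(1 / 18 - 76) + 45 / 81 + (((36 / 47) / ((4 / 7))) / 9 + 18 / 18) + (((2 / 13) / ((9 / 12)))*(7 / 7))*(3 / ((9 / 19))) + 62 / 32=-2082385 / 29328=-71.00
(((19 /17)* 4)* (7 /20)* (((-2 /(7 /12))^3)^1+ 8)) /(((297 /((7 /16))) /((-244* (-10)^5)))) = -64208600000 /35343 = -1816727.50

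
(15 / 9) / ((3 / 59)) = 295 / 9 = 32.78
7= 7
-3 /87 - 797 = -23114 /29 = -797.03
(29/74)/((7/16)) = 232/259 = 0.90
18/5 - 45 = -207/5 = -41.40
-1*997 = -997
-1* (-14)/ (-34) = -0.41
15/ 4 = 3.75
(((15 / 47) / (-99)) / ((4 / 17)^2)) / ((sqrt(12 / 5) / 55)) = -7225* sqrt(15) / 13536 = -2.07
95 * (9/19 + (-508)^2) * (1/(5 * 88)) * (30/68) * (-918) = -1985806125/88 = -22565978.69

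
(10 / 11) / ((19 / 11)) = 10 / 19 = 0.53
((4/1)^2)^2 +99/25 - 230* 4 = -16501/25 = -660.04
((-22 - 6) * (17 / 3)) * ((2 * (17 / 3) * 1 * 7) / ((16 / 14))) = -99127 / 9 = -11014.11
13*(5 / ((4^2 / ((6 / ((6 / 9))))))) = 585 / 16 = 36.56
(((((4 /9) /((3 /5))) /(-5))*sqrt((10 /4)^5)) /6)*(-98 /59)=1225*sqrt(10) /9558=0.41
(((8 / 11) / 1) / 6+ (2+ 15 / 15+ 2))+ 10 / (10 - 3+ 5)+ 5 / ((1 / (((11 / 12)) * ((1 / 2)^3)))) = 6893 / 1056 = 6.53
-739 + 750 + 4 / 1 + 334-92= 257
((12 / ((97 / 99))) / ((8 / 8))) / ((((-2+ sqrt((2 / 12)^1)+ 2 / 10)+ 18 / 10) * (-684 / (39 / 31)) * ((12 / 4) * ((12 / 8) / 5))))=-1430 * sqrt(6) / 57133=-0.06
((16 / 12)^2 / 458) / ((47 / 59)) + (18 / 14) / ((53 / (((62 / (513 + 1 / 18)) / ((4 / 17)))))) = 5752120949 / 331884262395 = 0.02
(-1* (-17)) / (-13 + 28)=17 / 15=1.13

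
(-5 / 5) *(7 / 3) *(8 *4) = -224 / 3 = -74.67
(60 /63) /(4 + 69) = 20 /1533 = 0.01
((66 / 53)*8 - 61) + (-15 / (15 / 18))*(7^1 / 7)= -69.04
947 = 947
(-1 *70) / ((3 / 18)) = -420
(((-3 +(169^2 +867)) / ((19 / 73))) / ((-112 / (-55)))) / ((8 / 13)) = 1535837875 / 17024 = 90216.04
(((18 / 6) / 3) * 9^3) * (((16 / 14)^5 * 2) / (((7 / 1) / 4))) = 191102976 / 117649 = 1624.35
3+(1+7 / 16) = 71 / 16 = 4.44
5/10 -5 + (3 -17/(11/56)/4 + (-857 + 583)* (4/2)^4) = -96957/22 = -4407.14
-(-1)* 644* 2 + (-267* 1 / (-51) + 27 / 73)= 1605364 / 1241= 1293.61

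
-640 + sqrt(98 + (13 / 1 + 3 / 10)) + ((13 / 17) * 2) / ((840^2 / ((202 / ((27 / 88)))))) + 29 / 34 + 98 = -2738453941 / 5060475 + sqrt(11130) / 10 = -530.60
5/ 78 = 0.06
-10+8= -2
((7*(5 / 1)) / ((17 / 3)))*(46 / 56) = 345 / 68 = 5.07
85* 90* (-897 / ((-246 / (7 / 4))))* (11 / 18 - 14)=-214375525 / 328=-653583.92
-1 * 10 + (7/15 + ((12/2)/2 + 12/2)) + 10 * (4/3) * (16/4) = 264/5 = 52.80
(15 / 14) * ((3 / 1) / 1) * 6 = 135 / 7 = 19.29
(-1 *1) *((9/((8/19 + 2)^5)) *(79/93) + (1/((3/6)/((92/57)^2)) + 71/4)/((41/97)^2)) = -4484670459256467263/34871311150949664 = -128.61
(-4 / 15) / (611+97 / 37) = -37 / 85140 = -0.00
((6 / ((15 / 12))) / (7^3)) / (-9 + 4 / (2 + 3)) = -24 / 14063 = -0.00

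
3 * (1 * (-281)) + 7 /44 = -37085 /44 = -842.84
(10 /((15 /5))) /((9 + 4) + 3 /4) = 0.24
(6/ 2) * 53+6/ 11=1755/ 11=159.55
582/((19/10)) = 5820/19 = 306.32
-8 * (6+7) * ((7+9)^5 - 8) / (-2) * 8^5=1786692763648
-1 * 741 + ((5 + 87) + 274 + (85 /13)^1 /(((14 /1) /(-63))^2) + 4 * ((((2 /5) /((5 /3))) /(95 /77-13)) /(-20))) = -242.59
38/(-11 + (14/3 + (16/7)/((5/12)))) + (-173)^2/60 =453.99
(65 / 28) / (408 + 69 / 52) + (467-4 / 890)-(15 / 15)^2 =6179434237 / 13260555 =466.00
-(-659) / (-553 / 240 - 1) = -158160 / 793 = -199.45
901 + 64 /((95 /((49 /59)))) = 901.56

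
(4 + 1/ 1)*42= 210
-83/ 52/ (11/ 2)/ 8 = -83/ 2288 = -0.04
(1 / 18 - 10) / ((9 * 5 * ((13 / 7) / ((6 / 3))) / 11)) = -13783 / 5265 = -2.62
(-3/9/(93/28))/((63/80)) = -320/2511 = -0.13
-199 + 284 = 85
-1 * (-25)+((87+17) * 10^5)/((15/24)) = 16640025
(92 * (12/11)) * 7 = 7728/11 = 702.55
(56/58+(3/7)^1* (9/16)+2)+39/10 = 115411/16240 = 7.11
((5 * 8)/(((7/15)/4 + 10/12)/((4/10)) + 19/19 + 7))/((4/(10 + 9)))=1520/83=18.31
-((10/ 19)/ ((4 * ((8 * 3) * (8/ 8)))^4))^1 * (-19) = 5/ 42467328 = 0.00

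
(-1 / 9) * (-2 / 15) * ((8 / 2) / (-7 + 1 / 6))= -16 / 1845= -0.01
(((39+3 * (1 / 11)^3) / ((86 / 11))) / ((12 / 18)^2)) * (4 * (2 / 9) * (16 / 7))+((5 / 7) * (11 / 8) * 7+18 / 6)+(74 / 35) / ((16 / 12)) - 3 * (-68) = 347115467 / 1456840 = 238.27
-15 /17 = -0.88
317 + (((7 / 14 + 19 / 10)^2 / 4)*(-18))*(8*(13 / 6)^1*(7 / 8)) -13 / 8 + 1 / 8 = -77.62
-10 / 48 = -5 / 24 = -0.21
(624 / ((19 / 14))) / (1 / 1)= 8736 / 19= 459.79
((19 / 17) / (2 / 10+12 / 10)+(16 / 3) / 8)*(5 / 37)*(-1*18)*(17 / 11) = -15690 / 2849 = -5.51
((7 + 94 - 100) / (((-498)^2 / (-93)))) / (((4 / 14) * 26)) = -0.00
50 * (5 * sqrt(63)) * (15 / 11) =11250 * sqrt(7) / 11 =2705.88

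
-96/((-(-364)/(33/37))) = -792/3367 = -0.24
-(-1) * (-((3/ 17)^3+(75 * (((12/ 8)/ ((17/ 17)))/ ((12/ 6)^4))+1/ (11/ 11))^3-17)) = -80660244017/ 160989184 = -501.03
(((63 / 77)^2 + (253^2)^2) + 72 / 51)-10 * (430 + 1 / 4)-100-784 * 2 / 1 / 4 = 16855663945223 / 4114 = 4097147288.58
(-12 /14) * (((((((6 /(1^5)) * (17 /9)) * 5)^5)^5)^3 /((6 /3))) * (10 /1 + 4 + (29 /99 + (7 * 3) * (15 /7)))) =-1127995078021197984399025437313169419762012502270173833318608309497834186300159779095558823072910000000000000000000000000000000000000000000000000000000000000000000000000000 /140509627961785630806647002294956961917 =-8027884596833311168000853000000000000000000000000000000000000000000000000000000000000000000000000000000000000000000000000000000000000.00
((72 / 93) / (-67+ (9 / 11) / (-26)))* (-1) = 6864 / 594301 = 0.01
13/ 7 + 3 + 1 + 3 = 62/ 7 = 8.86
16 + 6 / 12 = 16.50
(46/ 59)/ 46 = 1/ 59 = 0.02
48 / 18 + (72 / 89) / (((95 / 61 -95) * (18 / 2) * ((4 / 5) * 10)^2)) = 10822339 / 4058400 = 2.67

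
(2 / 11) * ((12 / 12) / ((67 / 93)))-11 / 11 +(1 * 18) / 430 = -111832 / 158455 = -0.71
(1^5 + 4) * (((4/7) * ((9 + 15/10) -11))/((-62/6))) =30/217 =0.14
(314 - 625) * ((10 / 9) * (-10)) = 31100 / 9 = 3455.56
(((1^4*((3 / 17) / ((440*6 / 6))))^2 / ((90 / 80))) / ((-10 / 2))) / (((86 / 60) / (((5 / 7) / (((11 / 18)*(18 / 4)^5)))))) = -0.00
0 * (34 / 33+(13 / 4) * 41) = 0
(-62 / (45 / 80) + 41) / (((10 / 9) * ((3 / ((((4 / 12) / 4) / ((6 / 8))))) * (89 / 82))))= -287 / 135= -2.13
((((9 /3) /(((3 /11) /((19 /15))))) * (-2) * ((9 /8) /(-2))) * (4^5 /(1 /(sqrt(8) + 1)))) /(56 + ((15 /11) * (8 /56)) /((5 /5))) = 1093.53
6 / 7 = 0.86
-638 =-638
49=49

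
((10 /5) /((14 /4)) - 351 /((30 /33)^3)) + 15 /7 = -3251267 /7000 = -464.47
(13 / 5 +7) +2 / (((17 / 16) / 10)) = 2416 / 85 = 28.42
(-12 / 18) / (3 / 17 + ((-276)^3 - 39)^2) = -17 / 11271878115404742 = -0.00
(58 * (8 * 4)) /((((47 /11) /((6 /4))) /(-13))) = -398112 /47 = -8470.47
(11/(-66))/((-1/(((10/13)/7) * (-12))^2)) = 2400/8281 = 0.29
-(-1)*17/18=0.94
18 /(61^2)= 18 /3721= 0.00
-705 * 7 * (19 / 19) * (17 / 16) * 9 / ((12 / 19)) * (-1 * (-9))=-672470.86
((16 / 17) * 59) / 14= 472 / 119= 3.97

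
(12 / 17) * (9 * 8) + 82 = 2258 / 17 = 132.82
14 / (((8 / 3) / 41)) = 215.25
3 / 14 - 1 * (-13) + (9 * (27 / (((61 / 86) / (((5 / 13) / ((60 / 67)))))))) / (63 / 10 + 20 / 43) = 1129181455 / 32295718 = 34.96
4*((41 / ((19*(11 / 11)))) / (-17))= -164 / 323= -0.51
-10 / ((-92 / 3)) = 15 / 46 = 0.33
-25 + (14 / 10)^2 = -576 / 25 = -23.04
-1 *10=-10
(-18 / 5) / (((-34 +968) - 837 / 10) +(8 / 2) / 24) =-0.00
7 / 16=0.44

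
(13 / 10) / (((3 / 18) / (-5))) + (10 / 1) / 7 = -263 / 7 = -37.57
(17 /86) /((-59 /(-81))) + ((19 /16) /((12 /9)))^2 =11062809 /10391552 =1.06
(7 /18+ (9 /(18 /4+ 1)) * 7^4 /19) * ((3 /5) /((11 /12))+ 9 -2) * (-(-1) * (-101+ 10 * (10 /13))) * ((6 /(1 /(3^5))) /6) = -10746321231177 /298870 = -35956506.95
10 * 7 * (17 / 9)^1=132.22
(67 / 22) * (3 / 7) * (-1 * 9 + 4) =-1005 / 154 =-6.53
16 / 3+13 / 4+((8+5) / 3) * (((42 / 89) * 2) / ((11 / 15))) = 166357 / 11748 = 14.16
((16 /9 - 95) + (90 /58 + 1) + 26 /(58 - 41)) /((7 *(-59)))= 395519 /1832481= 0.22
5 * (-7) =-35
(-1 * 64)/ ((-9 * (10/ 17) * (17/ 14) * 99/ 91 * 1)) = 40768/ 4455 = 9.15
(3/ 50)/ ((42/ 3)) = 3/ 700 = 0.00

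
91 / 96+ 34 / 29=5903 / 2784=2.12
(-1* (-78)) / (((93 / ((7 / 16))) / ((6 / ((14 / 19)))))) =741 / 248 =2.99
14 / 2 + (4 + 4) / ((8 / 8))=15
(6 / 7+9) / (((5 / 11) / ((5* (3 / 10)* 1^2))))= 2277 / 70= 32.53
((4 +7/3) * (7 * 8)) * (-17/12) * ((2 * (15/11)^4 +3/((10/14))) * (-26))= 145208.10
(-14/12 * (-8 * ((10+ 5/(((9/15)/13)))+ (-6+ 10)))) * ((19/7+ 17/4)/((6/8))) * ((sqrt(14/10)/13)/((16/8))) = 734 * sqrt(35)/9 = 482.49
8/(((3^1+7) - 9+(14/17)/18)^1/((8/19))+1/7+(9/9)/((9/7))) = 4284/1823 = 2.35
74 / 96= 37 / 48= 0.77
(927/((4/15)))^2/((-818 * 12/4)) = -64449675/13088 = -4924.33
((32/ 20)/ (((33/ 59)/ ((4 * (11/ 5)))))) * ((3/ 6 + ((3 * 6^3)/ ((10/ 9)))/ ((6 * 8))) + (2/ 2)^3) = 343.62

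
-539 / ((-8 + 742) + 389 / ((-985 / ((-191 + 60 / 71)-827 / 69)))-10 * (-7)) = -2600952585 / 4264935314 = -0.61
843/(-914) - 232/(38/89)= -544.29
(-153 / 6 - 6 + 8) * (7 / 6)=-27.42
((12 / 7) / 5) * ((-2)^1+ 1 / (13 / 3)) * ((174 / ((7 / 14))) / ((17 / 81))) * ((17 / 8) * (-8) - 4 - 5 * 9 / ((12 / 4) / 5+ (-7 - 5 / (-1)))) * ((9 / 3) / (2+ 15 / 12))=-560151936 / 54145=-10345.40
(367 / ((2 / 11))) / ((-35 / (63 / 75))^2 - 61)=36333 / 30152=1.20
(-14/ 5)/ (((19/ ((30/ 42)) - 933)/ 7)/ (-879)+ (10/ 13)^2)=-7278999/ 1921204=-3.79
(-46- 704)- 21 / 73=-54771 / 73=-750.29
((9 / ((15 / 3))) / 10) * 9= 81 / 50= 1.62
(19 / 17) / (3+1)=19 / 68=0.28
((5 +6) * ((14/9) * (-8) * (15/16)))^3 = -57066625/27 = -2113578.70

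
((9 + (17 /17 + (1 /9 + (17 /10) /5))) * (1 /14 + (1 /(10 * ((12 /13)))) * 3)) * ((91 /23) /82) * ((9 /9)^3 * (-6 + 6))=0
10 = 10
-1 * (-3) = 3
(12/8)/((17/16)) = 24/17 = 1.41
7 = 7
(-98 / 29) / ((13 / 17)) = -1666 / 377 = -4.42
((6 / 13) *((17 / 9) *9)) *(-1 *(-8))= 816 / 13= 62.77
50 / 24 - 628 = -7511 / 12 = -625.92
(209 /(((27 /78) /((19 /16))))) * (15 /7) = 258115 /168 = 1536.40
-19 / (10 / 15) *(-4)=114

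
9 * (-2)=-18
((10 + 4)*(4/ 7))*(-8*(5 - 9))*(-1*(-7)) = 1792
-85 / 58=-1.47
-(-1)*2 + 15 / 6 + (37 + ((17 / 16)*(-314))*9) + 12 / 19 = -449995 / 152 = -2960.49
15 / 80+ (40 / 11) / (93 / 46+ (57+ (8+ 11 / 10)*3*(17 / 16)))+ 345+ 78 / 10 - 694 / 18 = 268940520281 / 855209520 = 314.47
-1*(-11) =11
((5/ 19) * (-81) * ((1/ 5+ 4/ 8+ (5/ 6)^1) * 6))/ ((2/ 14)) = -26082/ 19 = -1372.74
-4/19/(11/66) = -24/19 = -1.26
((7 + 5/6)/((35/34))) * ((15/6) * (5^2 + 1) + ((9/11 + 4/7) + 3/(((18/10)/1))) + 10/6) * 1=12868694/24255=530.56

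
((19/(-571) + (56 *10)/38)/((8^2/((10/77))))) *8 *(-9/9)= -797595/3341492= -0.24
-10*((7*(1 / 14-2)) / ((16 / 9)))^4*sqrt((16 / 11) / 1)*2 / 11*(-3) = 52301766015*sqrt(11) / 7929856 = 21874.97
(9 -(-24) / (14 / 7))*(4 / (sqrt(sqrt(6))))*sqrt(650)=140*sqrt(13)*2^(1 / 4)*3^(3 / 4)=1368.35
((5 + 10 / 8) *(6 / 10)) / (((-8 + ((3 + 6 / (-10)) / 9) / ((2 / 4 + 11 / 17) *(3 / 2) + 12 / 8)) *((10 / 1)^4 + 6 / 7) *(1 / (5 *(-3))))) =5173875 / 7282864192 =0.00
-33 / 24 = -11 / 8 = -1.38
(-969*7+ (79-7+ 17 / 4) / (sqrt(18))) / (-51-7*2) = 6783 / 65-61*sqrt(2) / 312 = 104.08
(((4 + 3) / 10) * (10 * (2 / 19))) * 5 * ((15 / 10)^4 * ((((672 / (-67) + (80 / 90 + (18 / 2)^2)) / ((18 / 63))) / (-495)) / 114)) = -2123219 / 25541472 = -0.08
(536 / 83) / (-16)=-67 / 166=-0.40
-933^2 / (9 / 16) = -1547536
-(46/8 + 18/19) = -509/76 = -6.70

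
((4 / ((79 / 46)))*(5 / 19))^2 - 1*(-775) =1746922175 / 2253001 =775.38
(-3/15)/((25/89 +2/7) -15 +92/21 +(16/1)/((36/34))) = -801/20260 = -0.04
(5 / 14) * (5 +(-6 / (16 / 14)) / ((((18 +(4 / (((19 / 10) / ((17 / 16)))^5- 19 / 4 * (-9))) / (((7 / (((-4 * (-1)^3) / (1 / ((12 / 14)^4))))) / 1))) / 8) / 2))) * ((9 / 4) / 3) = 92567160406889605 / 1020722578969963576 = 0.09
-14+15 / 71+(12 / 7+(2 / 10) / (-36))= -12.08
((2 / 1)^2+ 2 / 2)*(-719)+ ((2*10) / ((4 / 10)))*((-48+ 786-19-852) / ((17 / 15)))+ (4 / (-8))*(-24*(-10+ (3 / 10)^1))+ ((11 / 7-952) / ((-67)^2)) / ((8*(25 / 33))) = -1023411877813 / 106838200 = -9579.08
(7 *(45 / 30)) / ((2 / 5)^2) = 525 / 8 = 65.62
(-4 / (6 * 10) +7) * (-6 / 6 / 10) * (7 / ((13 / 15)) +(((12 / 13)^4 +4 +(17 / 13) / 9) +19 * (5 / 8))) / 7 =-51046327 / 20761650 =-2.46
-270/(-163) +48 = 49.66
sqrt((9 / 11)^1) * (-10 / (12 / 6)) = -4.52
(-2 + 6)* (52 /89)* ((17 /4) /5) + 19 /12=19063 /5340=3.57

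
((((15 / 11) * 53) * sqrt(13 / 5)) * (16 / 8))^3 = 2090233080 * sqrt(65) / 1331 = 12661155.41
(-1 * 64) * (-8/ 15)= 34.13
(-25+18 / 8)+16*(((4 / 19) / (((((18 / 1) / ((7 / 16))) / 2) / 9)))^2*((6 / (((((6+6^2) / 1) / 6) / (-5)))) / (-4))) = -32641 / 1444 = -22.60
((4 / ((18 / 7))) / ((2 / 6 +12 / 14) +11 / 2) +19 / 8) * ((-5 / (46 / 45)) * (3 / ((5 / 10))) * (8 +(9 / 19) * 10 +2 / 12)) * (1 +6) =-13580455875 / 1964752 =-6912.05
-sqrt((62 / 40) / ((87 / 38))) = -sqrt(512430) / 870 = -0.82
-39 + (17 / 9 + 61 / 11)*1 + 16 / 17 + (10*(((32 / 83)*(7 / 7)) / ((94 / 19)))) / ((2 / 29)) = -126874801 / 6565383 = -19.32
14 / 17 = 0.82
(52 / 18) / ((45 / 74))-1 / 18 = 3803 / 810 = 4.70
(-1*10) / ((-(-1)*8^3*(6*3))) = -5 / 4608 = -0.00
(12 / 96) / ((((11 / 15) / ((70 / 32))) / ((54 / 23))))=14175 / 16192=0.88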